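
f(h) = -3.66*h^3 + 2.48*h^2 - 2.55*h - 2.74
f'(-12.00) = -1643.19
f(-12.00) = 6709.46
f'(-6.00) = -427.59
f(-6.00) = 892.40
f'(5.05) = -257.52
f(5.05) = -423.73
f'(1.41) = -17.39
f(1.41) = -11.66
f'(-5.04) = -306.46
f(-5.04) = 541.68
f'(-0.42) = -6.57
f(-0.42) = -0.96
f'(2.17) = -43.49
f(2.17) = -33.99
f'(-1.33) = -28.57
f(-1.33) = 13.65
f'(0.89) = -6.83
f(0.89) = -5.63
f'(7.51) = -584.57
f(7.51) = -1432.27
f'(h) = -10.98*h^2 + 4.96*h - 2.55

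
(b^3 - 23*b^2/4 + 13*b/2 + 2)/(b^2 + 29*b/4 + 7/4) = (b^2 - 6*b + 8)/(b + 7)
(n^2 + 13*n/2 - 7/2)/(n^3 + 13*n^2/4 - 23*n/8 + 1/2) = 4*(n + 7)/(4*n^2 + 15*n - 4)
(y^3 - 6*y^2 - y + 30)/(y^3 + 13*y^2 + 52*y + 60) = (y^2 - 8*y + 15)/(y^2 + 11*y + 30)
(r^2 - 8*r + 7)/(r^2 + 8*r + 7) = (r^2 - 8*r + 7)/(r^2 + 8*r + 7)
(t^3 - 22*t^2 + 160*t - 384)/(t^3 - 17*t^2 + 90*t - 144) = (t - 8)/(t - 3)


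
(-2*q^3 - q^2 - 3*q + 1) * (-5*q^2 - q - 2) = 10*q^5 + 7*q^4 + 20*q^3 + 5*q - 2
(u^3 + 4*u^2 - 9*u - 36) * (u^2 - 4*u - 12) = u^5 - 37*u^3 - 48*u^2 + 252*u + 432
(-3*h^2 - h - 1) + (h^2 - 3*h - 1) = -2*h^2 - 4*h - 2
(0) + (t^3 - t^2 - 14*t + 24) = t^3 - t^2 - 14*t + 24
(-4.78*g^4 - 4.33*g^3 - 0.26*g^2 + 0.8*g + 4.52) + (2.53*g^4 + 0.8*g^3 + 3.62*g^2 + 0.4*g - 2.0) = -2.25*g^4 - 3.53*g^3 + 3.36*g^2 + 1.2*g + 2.52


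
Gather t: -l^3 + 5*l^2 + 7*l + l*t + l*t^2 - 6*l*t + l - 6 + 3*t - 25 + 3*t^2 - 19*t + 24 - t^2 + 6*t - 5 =-l^3 + 5*l^2 + 8*l + t^2*(l + 2) + t*(-5*l - 10) - 12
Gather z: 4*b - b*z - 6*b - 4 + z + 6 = -2*b + z*(1 - b) + 2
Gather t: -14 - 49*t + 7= -49*t - 7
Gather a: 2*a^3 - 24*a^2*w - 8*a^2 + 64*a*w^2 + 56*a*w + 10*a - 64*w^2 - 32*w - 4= 2*a^3 + a^2*(-24*w - 8) + a*(64*w^2 + 56*w + 10) - 64*w^2 - 32*w - 4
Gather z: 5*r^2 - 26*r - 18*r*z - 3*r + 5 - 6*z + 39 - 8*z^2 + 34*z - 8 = 5*r^2 - 29*r - 8*z^2 + z*(28 - 18*r) + 36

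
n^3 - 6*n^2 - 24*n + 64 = (n - 8)*(n - 2)*(n + 4)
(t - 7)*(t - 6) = t^2 - 13*t + 42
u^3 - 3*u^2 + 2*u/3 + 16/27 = (u - 8/3)*(u - 2/3)*(u + 1/3)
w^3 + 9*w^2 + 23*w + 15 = (w + 1)*(w + 3)*(w + 5)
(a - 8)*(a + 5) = a^2 - 3*a - 40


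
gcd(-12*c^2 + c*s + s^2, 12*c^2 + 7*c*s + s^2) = 4*c + s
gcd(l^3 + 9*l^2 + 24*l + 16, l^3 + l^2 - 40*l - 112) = l^2 + 8*l + 16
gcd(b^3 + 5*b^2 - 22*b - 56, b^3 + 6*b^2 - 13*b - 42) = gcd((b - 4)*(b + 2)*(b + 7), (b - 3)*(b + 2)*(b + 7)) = b^2 + 9*b + 14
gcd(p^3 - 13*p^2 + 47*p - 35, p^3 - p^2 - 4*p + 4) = p - 1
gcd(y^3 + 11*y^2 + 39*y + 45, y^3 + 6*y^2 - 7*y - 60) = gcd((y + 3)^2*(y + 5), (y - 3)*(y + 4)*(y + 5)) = y + 5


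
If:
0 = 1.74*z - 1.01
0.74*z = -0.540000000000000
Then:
No Solution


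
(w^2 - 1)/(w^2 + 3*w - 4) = (w + 1)/(w + 4)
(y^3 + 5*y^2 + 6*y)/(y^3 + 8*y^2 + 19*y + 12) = y*(y + 2)/(y^2 + 5*y + 4)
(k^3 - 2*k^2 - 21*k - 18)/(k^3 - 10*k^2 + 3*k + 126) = (k + 1)/(k - 7)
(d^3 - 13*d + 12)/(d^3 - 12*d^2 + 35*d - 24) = (d + 4)/(d - 8)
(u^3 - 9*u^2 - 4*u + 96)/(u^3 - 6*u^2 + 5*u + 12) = (u^2 - 5*u - 24)/(u^2 - 2*u - 3)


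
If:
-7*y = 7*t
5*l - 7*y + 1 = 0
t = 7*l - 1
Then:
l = 1/9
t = -2/9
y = 2/9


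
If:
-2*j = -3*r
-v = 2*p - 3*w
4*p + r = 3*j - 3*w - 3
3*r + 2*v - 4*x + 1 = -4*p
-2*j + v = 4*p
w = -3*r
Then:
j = 9/41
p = -12/41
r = 6/41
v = -30/41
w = -18/41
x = -49/164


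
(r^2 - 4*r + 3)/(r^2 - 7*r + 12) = (r - 1)/(r - 4)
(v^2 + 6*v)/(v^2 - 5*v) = (v + 6)/(v - 5)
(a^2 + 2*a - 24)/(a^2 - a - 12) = (a + 6)/(a + 3)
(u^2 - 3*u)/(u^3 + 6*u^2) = (u - 3)/(u*(u + 6))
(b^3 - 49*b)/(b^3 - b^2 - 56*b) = (b - 7)/(b - 8)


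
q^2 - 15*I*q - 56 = (q - 8*I)*(q - 7*I)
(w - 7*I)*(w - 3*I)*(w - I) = w^3 - 11*I*w^2 - 31*w + 21*I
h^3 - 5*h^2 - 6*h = h*(h - 6)*(h + 1)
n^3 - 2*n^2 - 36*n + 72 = (n - 6)*(n - 2)*(n + 6)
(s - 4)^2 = s^2 - 8*s + 16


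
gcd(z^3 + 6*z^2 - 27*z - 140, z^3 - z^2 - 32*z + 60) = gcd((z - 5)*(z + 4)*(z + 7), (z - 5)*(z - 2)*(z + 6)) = z - 5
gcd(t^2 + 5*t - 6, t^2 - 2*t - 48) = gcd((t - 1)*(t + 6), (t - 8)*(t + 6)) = t + 6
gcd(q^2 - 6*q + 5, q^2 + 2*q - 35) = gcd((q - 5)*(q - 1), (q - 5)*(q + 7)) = q - 5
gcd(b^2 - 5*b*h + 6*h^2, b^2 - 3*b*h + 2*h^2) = b - 2*h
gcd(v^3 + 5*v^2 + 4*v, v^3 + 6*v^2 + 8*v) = v^2 + 4*v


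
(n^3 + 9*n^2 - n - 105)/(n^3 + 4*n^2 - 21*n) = (n + 5)/n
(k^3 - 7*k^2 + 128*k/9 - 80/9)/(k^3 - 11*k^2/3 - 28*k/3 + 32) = (9*k^2 - 27*k + 20)/(3*(3*k^2 + k - 24))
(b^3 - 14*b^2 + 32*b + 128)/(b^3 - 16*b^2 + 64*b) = (b + 2)/b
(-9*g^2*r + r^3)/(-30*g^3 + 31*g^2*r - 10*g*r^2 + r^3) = r*(3*g + r)/(10*g^2 - 7*g*r + r^2)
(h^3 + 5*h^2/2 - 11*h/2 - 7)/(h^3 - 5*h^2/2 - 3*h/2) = (-2*h^3 - 5*h^2 + 11*h + 14)/(h*(-2*h^2 + 5*h + 3))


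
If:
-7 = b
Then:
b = -7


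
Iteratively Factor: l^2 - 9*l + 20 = (l - 5)*(l - 4)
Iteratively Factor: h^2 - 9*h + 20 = (h - 5)*(h - 4)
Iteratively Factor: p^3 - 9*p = (p - 3)*(p^2 + 3*p) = p*(p - 3)*(p + 3)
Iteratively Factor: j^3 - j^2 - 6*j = (j + 2)*(j^2 - 3*j) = (j - 3)*(j + 2)*(j)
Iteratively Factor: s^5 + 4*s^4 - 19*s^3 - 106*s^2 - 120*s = (s - 5)*(s^4 + 9*s^3 + 26*s^2 + 24*s) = (s - 5)*(s + 3)*(s^3 + 6*s^2 + 8*s) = (s - 5)*(s + 3)*(s + 4)*(s^2 + 2*s) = (s - 5)*(s + 2)*(s + 3)*(s + 4)*(s)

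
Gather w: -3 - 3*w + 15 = 12 - 3*w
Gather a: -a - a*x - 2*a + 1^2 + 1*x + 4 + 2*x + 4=a*(-x - 3) + 3*x + 9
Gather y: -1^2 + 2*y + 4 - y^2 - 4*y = -y^2 - 2*y + 3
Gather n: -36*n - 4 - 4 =-36*n - 8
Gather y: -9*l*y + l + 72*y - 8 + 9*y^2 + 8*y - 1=l + 9*y^2 + y*(80 - 9*l) - 9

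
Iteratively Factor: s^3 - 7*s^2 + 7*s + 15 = (s + 1)*(s^2 - 8*s + 15) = (s - 3)*(s + 1)*(s - 5)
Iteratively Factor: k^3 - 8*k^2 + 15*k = (k)*(k^2 - 8*k + 15) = k*(k - 3)*(k - 5)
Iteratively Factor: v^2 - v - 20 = (v - 5)*(v + 4)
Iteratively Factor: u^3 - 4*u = (u + 2)*(u^2 - 2*u) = (u - 2)*(u + 2)*(u)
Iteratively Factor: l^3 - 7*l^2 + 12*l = (l)*(l^2 - 7*l + 12) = l*(l - 4)*(l - 3)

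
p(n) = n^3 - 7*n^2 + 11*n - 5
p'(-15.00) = 896.00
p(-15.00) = -5120.00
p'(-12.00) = 611.00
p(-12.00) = -2873.00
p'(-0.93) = 26.61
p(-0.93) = -22.09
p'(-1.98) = 50.48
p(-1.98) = -61.99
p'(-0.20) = 13.92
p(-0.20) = -7.49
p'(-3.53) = 97.80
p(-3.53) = -175.04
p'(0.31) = 6.95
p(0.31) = -2.23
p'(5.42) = 23.25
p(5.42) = 8.21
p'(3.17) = -3.23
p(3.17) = -8.62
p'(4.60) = 10.08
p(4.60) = -5.18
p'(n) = 3*n^2 - 14*n + 11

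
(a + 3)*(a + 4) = a^2 + 7*a + 12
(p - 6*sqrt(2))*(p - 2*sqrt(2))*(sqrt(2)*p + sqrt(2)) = sqrt(2)*p^3 - 16*p^2 + sqrt(2)*p^2 - 16*p + 24*sqrt(2)*p + 24*sqrt(2)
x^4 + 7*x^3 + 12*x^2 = x^2*(x + 3)*(x + 4)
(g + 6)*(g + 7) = g^2 + 13*g + 42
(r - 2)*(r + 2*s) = r^2 + 2*r*s - 2*r - 4*s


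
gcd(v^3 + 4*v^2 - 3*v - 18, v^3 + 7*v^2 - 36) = v^2 + v - 6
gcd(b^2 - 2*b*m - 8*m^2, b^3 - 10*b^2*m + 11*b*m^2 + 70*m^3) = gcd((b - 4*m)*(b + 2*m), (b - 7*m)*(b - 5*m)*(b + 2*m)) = b + 2*m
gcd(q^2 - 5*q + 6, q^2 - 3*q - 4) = 1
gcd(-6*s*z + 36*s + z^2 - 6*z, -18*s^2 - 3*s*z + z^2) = -6*s + z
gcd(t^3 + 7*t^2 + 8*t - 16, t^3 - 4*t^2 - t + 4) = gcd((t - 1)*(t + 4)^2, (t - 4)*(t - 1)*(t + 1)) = t - 1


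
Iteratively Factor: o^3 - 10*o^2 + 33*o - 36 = (o - 4)*(o^2 - 6*o + 9) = (o - 4)*(o - 3)*(o - 3)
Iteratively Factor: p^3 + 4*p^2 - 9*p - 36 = (p - 3)*(p^2 + 7*p + 12) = (p - 3)*(p + 3)*(p + 4)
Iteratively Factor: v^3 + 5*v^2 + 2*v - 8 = (v + 4)*(v^2 + v - 2) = (v + 2)*(v + 4)*(v - 1)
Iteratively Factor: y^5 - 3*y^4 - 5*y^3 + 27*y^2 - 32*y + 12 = (y - 2)*(y^4 - y^3 - 7*y^2 + 13*y - 6) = (y - 2)*(y - 1)*(y^3 - 7*y + 6) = (y - 2)*(y - 1)^2*(y^2 + y - 6) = (y - 2)^2*(y - 1)^2*(y + 3)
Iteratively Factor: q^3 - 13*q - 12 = (q + 1)*(q^2 - q - 12) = (q + 1)*(q + 3)*(q - 4)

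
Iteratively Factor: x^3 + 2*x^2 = (x + 2)*(x^2) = x*(x + 2)*(x)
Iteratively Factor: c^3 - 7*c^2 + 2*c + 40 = (c - 4)*(c^2 - 3*c - 10) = (c - 4)*(c + 2)*(c - 5)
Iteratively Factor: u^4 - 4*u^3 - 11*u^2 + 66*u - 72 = (u - 3)*(u^3 - u^2 - 14*u + 24) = (u - 3)^2*(u^2 + 2*u - 8) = (u - 3)^2*(u + 4)*(u - 2)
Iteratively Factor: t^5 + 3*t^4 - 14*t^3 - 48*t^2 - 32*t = (t + 2)*(t^4 + t^3 - 16*t^2 - 16*t) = (t + 1)*(t + 2)*(t^3 - 16*t) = t*(t + 1)*(t + 2)*(t^2 - 16) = t*(t + 1)*(t + 2)*(t + 4)*(t - 4)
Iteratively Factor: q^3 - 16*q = (q + 4)*(q^2 - 4*q) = (q - 4)*(q + 4)*(q)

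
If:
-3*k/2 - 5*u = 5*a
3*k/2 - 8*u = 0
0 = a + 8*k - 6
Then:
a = -234/601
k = 480/601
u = 90/601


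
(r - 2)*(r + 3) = r^2 + r - 6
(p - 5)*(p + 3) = p^2 - 2*p - 15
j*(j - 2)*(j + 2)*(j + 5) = j^4 + 5*j^3 - 4*j^2 - 20*j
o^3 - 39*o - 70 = (o - 7)*(o + 2)*(o + 5)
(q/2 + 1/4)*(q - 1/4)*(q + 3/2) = q^3/2 + 7*q^2/8 + q/8 - 3/32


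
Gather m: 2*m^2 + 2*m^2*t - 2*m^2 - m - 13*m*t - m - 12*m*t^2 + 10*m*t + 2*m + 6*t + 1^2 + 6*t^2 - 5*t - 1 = 2*m^2*t + m*(-12*t^2 - 3*t) + 6*t^2 + t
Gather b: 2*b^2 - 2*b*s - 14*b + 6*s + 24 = 2*b^2 + b*(-2*s - 14) + 6*s + 24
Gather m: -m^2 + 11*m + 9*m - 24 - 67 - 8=-m^2 + 20*m - 99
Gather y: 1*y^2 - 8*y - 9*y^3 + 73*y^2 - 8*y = -9*y^3 + 74*y^2 - 16*y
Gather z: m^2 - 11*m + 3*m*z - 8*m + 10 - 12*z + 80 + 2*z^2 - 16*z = m^2 - 19*m + 2*z^2 + z*(3*m - 28) + 90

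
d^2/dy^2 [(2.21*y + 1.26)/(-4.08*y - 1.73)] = -10.7508/(4.08*y + 1.73)^3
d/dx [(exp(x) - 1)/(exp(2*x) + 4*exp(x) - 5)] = -exp(x)/(exp(2*x) + 10*exp(x) + 25)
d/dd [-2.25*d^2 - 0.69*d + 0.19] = -4.5*d - 0.69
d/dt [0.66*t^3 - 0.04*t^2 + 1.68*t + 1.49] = 1.98*t^2 - 0.08*t + 1.68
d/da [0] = 0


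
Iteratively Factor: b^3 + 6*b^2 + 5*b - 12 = (b - 1)*(b^2 + 7*b + 12) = (b - 1)*(b + 4)*(b + 3)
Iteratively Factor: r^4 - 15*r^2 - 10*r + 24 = (r - 4)*(r^3 + 4*r^2 + r - 6) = (r - 4)*(r + 3)*(r^2 + r - 2) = (r - 4)*(r - 1)*(r + 3)*(r + 2)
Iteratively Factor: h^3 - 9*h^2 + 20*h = (h)*(h^2 - 9*h + 20) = h*(h - 4)*(h - 5)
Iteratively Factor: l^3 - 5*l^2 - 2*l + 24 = (l - 4)*(l^2 - l - 6) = (l - 4)*(l + 2)*(l - 3)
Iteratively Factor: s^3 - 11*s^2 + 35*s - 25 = (s - 5)*(s^2 - 6*s + 5) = (s - 5)^2*(s - 1)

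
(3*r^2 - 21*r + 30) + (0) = 3*r^2 - 21*r + 30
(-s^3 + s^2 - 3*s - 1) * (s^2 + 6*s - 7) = -s^5 - 5*s^4 + 10*s^3 - 26*s^2 + 15*s + 7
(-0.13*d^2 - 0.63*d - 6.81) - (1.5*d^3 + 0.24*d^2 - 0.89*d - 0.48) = -1.5*d^3 - 0.37*d^2 + 0.26*d - 6.33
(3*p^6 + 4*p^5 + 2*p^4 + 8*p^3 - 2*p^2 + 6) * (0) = 0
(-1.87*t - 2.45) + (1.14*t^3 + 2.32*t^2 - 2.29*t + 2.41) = 1.14*t^3 + 2.32*t^2 - 4.16*t - 0.04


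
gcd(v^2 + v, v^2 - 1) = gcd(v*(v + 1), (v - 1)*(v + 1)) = v + 1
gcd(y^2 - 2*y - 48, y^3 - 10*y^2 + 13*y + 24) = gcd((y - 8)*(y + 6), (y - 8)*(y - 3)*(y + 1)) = y - 8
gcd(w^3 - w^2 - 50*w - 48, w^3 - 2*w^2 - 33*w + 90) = w + 6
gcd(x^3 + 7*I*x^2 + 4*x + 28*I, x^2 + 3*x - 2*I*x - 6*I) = x - 2*I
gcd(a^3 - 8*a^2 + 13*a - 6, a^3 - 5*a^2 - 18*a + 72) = a - 6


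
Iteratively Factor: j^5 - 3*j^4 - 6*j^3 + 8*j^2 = (j - 4)*(j^4 + j^3 - 2*j^2) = j*(j - 4)*(j^3 + j^2 - 2*j) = j^2*(j - 4)*(j^2 + j - 2) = j^2*(j - 4)*(j - 1)*(j + 2)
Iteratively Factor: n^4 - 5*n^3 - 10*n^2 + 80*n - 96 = (n + 4)*(n^3 - 9*n^2 + 26*n - 24) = (n - 2)*(n + 4)*(n^2 - 7*n + 12) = (n - 3)*(n - 2)*(n + 4)*(n - 4)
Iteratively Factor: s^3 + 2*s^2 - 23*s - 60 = (s + 4)*(s^2 - 2*s - 15) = (s - 5)*(s + 4)*(s + 3)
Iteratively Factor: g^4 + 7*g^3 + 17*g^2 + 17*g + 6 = (g + 1)*(g^3 + 6*g^2 + 11*g + 6) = (g + 1)^2*(g^2 + 5*g + 6) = (g + 1)^2*(g + 2)*(g + 3)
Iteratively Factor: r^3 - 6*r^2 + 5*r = (r - 5)*(r^2 - r) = r*(r - 5)*(r - 1)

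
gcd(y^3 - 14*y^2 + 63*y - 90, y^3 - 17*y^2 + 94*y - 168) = y - 6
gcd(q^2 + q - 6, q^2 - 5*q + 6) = q - 2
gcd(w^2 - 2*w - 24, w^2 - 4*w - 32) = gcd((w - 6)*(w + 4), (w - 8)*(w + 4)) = w + 4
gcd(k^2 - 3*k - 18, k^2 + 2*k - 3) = k + 3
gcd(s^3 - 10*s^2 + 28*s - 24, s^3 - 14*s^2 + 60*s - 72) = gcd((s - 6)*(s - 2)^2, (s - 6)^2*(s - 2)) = s^2 - 8*s + 12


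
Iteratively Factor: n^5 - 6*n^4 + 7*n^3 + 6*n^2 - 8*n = (n + 1)*(n^4 - 7*n^3 + 14*n^2 - 8*n) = (n - 1)*(n + 1)*(n^3 - 6*n^2 + 8*n) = (n - 2)*(n - 1)*(n + 1)*(n^2 - 4*n) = (n - 4)*(n - 2)*(n - 1)*(n + 1)*(n)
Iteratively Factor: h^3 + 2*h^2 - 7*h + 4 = (h - 1)*(h^2 + 3*h - 4) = (h - 1)^2*(h + 4)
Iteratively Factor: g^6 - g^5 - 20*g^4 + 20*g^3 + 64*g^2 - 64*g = (g)*(g^5 - g^4 - 20*g^3 + 20*g^2 + 64*g - 64) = g*(g - 1)*(g^4 - 20*g^2 + 64) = g*(g - 4)*(g - 1)*(g^3 + 4*g^2 - 4*g - 16) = g*(g - 4)*(g - 1)*(g + 2)*(g^2 + 2*g - 8) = g*(g - 4)*(g - 2)*(g - 1)*(g + 2)*(g + 4)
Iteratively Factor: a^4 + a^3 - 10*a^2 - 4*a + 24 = (a - 2)*(a^3 + 3*a^2 - 4*a - 12) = (a - 2)*(a + 3)*(a^2 - 4) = (a - 2)*(a + 2)*(a + 3)*(a - 2)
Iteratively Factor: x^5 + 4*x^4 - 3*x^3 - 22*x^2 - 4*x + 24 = (x - 2)*(x^4 + 6*x^3 + 9*x^2 - 4*x - 12) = (x - 2)*(x + 2)*(x^3 + 4*x^2 + x - 6) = (x - 2)*(x + 2)^2*(x^2 + 2*x - 3) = (x - 2)*(x - 1)*(x + 2)^2*(x + 3)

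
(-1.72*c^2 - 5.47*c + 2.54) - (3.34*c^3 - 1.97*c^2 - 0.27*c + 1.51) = -3.34*c^3 + 0.25*c^2 - 5.2*c + 1.03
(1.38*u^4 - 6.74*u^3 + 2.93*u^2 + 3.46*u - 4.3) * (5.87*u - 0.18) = 8.1006*u^5 - 39.8122*u^4 + 18.4123*u^3 + 19.7828*u^2 - 25.8638*u + 0.774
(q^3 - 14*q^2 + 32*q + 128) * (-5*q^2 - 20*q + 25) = -5*q^5 + 50*q^4 + 145*q^3 - 1630*q^2 - 1760*q + 3200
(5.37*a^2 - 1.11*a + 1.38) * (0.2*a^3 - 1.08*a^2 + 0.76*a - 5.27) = 1.074*a^5 - 6.0216*a^4 + 5.556*a^3 - 30.6339*a^2 + 6.8985*a - 7.2726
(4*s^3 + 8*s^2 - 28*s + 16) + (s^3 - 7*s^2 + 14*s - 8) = 5*s^3 + s^2 - 14*s + 8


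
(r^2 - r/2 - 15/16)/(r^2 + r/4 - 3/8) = (4*r - 5)/(2*(2*r - 1))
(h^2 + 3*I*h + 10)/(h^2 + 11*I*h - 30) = (h - 2*I)/(h + 6*I)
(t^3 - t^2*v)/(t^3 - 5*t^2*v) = (t - v)/(t - 5*v)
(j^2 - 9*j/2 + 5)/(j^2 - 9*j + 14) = (j - 5/2)/(j - 7)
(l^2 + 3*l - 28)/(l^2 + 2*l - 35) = (l - 4)/(l - 5)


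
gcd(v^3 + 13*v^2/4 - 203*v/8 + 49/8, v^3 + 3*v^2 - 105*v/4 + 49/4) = v^2 + 7*v/2 - 49/2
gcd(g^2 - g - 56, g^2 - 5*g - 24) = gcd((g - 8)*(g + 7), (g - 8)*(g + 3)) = g - 8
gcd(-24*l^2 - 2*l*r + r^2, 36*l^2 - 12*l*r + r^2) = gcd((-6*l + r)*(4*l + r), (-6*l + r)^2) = -6*l + r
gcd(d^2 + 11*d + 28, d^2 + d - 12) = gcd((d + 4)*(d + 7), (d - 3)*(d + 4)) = d + 4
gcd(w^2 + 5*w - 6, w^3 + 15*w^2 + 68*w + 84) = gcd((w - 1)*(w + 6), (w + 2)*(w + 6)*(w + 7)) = w + 6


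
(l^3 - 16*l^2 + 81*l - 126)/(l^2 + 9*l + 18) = (l^3 - 16*l^2 + 81*l - 126)/(l^2 + 9*l + 18)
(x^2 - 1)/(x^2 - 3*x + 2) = (x + 1)/(x - 2)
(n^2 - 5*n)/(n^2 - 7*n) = (n - 5)/(n - 7)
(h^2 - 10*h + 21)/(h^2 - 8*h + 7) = (h - 3)/(h - 1)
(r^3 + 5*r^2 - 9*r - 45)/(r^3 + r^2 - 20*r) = (r^2 - 9)/(r*(r - 4))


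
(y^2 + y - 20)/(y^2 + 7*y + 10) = (y - 4)/(y + 2)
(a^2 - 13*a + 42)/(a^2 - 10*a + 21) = (a - 6)/(a - 3)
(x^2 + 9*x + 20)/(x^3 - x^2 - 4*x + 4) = (x^2 + 9*x + 20)/(x^3 - x^2 - 4*x + 4)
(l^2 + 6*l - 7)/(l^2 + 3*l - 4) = (l + 7)/(l + 4)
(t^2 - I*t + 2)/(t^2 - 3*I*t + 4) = (t - 2*I)/(t - 4*I)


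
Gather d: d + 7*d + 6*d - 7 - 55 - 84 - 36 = 14*d - 182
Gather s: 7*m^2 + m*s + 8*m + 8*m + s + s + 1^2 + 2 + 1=7*m^2 + 16*m + s*(m + 2) + 4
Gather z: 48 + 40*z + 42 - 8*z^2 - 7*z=-8*z^2 + 33*z + 90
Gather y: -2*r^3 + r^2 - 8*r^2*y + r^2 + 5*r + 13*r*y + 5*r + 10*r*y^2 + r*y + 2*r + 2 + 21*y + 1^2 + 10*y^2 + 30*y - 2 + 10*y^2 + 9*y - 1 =-2*r^3 + 2*r^2 + 12*r + y^2*(10*r + 20) + y*(-8*r^2 + 14*r + 60)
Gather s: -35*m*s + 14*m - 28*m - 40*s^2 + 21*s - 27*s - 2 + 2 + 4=-14*m - 40*s^2 + s*(-35*m - 6) + 4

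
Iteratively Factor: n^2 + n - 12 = (n - 3)*(n + 4)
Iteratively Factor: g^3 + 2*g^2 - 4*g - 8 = (g + 2)*(g^2 - 4) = (g - 2)*(g + 2)*(g + 2)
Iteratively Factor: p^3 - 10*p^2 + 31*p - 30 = (p - 2)*(p^2 - 8*p + 15) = (p - 5)*(p - 2)*(p - 3)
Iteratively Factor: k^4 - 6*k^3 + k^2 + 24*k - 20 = (k + 2)*(k^3 - 8*k^2 + 17*k - 10) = (k - 2)*(k + 2)*(k^2 - 6*k + 5) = (k - 2)*(k - 1)*(k + 2)*(k - 5)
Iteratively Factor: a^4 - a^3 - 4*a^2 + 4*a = (a - 2)*(a^3 + a^2 - 2*a) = (a - 2)*(a + 2)*(a^2 - a) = a*(a - 2)*(a + 2)*(a - 1)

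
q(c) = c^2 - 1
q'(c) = 2*c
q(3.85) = 13.82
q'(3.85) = 7.70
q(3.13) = 8.80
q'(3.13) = 6.26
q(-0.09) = -0.99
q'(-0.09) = -0.18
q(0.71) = -0.50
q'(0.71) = 1.42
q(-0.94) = -0.12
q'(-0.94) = -1.88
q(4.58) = 19.98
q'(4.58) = 9.16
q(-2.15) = 3.62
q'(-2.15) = -4.30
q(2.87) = 7.24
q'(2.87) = 5.74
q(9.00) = 80.00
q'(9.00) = 18.00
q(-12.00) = 143.00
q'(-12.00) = -24.00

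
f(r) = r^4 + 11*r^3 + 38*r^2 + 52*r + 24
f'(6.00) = 2560.00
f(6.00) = 5376.00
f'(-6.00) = -80.00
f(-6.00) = 0.00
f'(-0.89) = 7.68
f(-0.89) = 0.69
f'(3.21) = 768.30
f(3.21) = 1052.49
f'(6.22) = 2764.00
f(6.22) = 5961.45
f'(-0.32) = 30.93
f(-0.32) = 10.90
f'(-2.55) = 6.46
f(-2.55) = -1.62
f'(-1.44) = -0.96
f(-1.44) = -0.63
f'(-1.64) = -1.53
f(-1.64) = -0.36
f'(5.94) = 2506.14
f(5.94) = 5224.02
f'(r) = 4*r^3 + 33*r^2 + 76*r + 52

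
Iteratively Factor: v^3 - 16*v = (v - 4)*(v^2 + 4*v) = v*(v - 4)*(v + 4)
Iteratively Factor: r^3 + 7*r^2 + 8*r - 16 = (r + 4)*(r^2 + 3*r - 4) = (r - 1)*(r + 4)*(r + 4)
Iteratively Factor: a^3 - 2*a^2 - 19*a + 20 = (a - 5)*(a^2 + 3*a - 4) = (a - 5)*(a - 1)*(a + 4)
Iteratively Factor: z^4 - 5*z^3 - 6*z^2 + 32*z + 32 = (z - 4)*(z^3 - z^2 - 10*z - 8) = (z - 4)^2*(z^2 + 3*z + 2) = (z - 4)^2*(z + 2)*(z + 1)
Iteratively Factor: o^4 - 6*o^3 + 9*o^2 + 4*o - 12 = (o - 2)*(o^3 - 4*o^2 + o + 6) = (o - 3)*(o - 2)*(o^2 - o - 2) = (o - 3)*(o - 2)^2*(o + 1)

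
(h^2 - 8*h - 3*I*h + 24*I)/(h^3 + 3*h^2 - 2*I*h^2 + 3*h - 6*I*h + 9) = (h - 8)/(h^2 + h*(3 + I) + 3*I)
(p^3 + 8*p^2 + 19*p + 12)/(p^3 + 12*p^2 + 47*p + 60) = (p + 1)/(p + 5)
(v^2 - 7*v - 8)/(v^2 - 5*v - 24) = (v + 1)/(v + 3)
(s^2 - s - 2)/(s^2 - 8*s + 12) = (s + 1)/(s - 6)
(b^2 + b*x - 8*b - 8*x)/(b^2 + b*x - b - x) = (b - 8)/(b - 1)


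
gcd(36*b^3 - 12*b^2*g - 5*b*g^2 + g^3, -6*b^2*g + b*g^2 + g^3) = 6*b^2 - b*g - g^2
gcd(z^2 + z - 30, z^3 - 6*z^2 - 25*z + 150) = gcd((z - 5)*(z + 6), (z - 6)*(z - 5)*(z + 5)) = z - 5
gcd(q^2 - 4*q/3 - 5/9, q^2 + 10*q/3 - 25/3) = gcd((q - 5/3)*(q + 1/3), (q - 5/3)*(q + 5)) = q - 5/3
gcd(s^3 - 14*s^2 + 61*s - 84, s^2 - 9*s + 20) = s - 4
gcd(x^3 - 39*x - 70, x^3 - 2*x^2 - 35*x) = x^2 - 2*x - 35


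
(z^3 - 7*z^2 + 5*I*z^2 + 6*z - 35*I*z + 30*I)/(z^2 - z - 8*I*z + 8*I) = (z^2 + z*(-6 + 5*I) - 30*I)/(z - 8*I)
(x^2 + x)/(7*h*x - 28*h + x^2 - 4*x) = x*(x + 1)/(7*h*x - 28*h + x^2 - 4*x)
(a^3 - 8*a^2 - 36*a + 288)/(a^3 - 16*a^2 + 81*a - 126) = (a^2 - 2*a - 48)/(a^2 - 10*a + 21)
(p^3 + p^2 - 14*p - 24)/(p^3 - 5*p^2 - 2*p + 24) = (p + 3)/(p - 3)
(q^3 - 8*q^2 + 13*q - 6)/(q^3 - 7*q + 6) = (q^2 - 7*q + 6)/(q^2 + q - 6)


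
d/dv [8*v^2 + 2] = 16*v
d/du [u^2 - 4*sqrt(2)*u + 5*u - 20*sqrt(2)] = 2*u - 4*sqrt(2) + 5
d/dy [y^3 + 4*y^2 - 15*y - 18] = 3*y^2 + 8*y - 15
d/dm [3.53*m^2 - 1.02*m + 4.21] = 7.06*m - 1.02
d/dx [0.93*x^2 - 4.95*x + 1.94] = 1.86*x - 4.95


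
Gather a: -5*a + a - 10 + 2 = -4*a - 8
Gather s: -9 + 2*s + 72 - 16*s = 63 - 14*s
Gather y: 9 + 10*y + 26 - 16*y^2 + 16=-16*y^2 + 10*y + 51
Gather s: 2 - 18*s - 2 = -18*s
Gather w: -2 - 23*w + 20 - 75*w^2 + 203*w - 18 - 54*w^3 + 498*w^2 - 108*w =-54*w^3 + 423*w^2 + 72*w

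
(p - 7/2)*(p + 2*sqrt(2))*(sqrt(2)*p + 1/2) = sqrt(2)*p^3 - 7*sqrt(2)*p^2/2 + 9*p^2/2 - 63*p/4 + sqrt(2)*p - 7*sqrt(2)/2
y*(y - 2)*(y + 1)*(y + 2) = y^4 + y^3 - 4*y^2 - 4*y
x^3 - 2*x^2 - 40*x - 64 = (x - 8)*(x + 2)*(x + 4)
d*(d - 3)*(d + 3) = d^3 - 9*d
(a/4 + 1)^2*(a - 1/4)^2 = a^4/16 + 15*a^3/32 + 193*a^2/256 - 15*a/32 + 1/16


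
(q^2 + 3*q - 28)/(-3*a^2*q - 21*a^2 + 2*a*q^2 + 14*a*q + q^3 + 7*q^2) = (q - 4)/(-3*a^2 + 2*a*q + q^2)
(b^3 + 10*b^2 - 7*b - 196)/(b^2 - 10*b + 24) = (b^2 + 14*b + 49)/(b - 6)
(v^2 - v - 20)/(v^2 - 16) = (v - 5)/(v - 4)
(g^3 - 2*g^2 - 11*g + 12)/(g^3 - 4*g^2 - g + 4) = (g + 3)/(g + 1)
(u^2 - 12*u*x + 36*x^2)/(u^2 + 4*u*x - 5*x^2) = (u^2 - 12*u*x + 36*x^2)/(u^2 + 4*u*x - 5*x^2)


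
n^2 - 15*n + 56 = (n - 8)*(n - 7)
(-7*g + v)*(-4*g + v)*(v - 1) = 28*g^2*v - 28*g^2 - 11*g*v^2 + 11*g*v + v^3 - v^2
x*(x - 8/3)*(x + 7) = x^3 + 13*x^2/3 - 56*x/3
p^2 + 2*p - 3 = (p - 1)*(p + 3)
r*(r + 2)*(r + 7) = r^3 + 9*r^2 + 14*r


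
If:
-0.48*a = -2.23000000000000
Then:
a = 4.65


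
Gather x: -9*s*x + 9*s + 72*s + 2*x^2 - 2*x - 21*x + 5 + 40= 81*s + 2*x^2 + x*(-9*s - 23) + 45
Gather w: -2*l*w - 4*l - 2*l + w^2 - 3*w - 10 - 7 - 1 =-6*l + w^2 + w*(-2*l - 3) - 18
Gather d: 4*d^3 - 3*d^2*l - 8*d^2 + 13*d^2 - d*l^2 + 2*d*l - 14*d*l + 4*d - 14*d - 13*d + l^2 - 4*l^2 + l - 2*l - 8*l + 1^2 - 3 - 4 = 4*d^3 + d^2*(5 - 3*l) + d*(-l^2 - 12*l - 23) - 3*l^2 - 9*l - 6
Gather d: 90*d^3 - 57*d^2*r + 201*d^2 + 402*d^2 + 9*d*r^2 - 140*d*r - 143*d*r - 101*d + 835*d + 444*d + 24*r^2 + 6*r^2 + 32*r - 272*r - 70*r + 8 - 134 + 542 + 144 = 90*d^3 + d^2*(603 - 57*r) + d*(9*r^2 - 283*r + 1178) + 30*r^2 - 310*r + 560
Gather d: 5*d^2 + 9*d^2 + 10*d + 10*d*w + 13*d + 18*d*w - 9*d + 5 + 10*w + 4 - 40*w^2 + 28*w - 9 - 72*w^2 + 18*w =14*d^2 + d*(28*w + 14) - 112*w^2 + 56*w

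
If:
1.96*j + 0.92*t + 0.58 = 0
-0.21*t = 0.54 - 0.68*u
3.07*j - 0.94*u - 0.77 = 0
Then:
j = 0.36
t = -1.40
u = 0.36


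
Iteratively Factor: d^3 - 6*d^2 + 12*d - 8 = (d - 2)*(d^2 - 4*d + 4) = (d - 2)^2*(d - 2)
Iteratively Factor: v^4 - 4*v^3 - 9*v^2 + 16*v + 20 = (v + 2)*(v^3 - 6*v^2 + 3*v + 10) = (v - 5)*(v + 2)*(v^2 - v - 2) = (v - 5)*(v - 2)*(v + 2)*(v + 1)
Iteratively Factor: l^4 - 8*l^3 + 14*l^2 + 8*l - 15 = (l - 5)*(l^3 - 3*l^2 - l + 3) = (l - 5)*(l - 1)*(l^2 - 2*l - 3) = (l - 5)*(l - 3)*(l - 1)*(l + 1)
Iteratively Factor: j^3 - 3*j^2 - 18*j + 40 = (j - 5)*(j^2 + 2*j - 8) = (j - 5)*(j + 4)*(j - 2)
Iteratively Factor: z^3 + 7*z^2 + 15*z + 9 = (z + 1)*(z^2 + 6*z + 9) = (z + 1)*(z + 3)*(z + 3)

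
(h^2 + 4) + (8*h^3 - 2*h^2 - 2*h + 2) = 8*h^3 - h^2 - 2*h + 6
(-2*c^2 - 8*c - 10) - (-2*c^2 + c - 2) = -9*c - 8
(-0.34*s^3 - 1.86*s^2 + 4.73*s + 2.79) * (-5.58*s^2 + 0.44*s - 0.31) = 1.8972*s^5 + 10.2292*s^4 - 27.1064*s^3 - 12.9104*s^2 - 0.2387*s - 0.8649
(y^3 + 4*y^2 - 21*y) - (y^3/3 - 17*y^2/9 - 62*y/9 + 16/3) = 2*y^3/3 + 53*y^2/9 - 127*y/9 - 16/3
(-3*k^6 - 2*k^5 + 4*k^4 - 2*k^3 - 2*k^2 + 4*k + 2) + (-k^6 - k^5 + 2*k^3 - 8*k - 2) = -4*k^6 - 3*k^5 + 4*k^4 - 2*k^2 - 4*k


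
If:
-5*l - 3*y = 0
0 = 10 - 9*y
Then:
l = -2/3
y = 10/9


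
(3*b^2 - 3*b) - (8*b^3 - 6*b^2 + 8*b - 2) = -8*b^3 + 9*b^2 - 11*b + 2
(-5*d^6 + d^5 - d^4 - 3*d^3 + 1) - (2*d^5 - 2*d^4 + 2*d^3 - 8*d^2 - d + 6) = -5*d^6 - d^5 + d^4 - 5*d^3 + 8*d^2 + d - 5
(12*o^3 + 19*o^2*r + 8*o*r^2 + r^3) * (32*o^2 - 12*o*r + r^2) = 384*o^5 + 464*o^4*r + 40*o^3*r^2 - 45*o^2*r^3 - 4*o*r^4 + r^5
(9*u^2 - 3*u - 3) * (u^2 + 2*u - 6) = 9*u^4 + 15*u^3 - 63*u^2 + 12*u + 18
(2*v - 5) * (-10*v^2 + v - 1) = -20*v^3 + 52*v^2 - 7*v + 5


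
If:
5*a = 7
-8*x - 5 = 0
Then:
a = 7/5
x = -5/8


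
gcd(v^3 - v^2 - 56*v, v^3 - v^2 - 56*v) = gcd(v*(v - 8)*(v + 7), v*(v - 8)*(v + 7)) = v^3 - v^2 - 56*v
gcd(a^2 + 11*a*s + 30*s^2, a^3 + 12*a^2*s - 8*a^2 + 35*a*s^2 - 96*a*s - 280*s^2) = a + 5*s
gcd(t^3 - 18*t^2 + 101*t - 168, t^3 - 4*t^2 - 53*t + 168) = t^2 - 11*t + 24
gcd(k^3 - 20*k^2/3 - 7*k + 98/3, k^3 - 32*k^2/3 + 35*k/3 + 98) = k^2 - 14*k/3 - 49/3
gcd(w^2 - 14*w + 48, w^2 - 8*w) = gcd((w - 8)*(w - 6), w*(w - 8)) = w - 8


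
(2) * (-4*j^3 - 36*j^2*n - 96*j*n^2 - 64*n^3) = -8*j^3 - 72*j^2*n - 192*j*n^2 - 128*n^3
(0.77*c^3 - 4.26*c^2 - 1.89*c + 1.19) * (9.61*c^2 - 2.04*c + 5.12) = 7.3997*c^5 - 42.5094*c^4 - 5.5301*c^3 - 6.5197*c^2 - 12.1044*c + 6.0928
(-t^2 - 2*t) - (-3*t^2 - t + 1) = 2*t^2 - t - 1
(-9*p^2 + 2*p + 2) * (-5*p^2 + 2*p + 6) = 45*p^4 - 28*p^3 - 60*p^2 + 16*p + 12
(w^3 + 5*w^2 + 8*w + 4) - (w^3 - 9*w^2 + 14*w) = 14*w^2 - 6*w + 4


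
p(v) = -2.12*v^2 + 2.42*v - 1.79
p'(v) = 2.42 - 4.24*v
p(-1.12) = -7.16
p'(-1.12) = 7.17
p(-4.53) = -56.26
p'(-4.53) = 21.63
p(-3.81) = -41.78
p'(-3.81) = 18.57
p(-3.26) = -32.21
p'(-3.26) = 16.24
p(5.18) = -46.14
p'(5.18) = -19.54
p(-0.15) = -2.20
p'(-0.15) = 3.06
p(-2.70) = -23.78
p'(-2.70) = 13.87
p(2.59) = -9.74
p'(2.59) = -8.56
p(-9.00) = -195.29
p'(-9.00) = 40.58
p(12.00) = -278.03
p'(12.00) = -48.46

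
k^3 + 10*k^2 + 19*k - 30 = (k - 1)*(k + 5)*(k + 6)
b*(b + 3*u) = b^2 + 3*b*u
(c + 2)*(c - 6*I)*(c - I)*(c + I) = c^4 + 2*c^3 - 6*I*c^3 + c^2 - 12*I*c^2 + 2*c - 6*I*c - 12*I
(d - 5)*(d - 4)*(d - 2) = d^3 - 11*d^2 + 38*d - 40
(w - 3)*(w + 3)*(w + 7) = w^3 + 7*w^2 - 9*w - 63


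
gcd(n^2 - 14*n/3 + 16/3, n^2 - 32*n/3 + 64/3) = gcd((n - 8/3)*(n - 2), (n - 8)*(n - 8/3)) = n - 8/3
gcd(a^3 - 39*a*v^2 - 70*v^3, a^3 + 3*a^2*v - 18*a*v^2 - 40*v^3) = a^2 + 7*a*v + 10*v^2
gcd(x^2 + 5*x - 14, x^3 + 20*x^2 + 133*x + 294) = x + 7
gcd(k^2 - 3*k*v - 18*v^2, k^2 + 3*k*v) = k + 3*v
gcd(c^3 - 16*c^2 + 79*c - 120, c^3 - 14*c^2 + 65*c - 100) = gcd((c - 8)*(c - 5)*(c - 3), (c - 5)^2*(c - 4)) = c - 5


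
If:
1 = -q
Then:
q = -1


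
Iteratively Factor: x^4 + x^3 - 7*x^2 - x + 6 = (x + 1)*(x^3 - 7*x + 6) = (x - 2)*(x + 1)*(x^2 + 2*x - 3) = (x - 2)*(x + 1)*(x + 3)*(x - 1)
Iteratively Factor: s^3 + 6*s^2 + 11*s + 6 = (s + 2)*(s^2 + 4*s + 3) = (s + 1)*(s + 2)*(s + 3)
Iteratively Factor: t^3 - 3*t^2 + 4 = (t + 1)*(t^2 - 4*t + 4) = (t - 2)*(t + 1)*(t - 2)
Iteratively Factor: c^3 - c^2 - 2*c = (c - 2)*(c^2 + c) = c*(c - 2)*(c + 1)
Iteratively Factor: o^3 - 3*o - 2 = (o - 2)*(o^2 + 2*o + 1) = (o - 2)*(o + 1)*(o + 1)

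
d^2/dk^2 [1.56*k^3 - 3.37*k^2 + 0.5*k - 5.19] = 9.36*k - 6.74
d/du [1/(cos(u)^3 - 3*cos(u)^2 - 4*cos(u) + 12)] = (3*cos(u)^2 - 6*cos(u) - 4)*sin(u)/(cos(u)^3 - 3*cos(u)^2 - 4*cos(u) + 12)^2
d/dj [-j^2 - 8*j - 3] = -2*j - 8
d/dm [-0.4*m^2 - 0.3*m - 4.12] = -0.8*m - 0.3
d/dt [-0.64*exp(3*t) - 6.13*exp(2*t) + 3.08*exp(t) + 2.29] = (-1.92*exp(2*t) - 12.26*exp(t) + 3.08)*exp(t)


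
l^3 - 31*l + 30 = (l - 5)*(l - 1)*(l + 6)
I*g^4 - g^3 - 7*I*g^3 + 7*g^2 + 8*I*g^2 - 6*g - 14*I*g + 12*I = (g - 6)*(g - I)*(g + 2*I)*(I*g - I)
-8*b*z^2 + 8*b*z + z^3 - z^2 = z*(-8*b + z)*(z - 1)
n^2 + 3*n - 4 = (n - 1)*(n + 4)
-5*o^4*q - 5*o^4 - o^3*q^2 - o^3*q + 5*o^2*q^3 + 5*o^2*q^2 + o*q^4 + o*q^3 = (-o + q)*(o + q)*(5*o + q)*(o*q + o)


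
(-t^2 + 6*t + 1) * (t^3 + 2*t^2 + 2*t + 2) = -t^5 + 4*t^4 + 11*t^3 + 12*t^2 + 14*t + 2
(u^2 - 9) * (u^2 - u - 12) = u^4 - u^3 - 21*u^2 + 9*u + 108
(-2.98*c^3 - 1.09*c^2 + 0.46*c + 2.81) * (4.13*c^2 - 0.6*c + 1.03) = -12.3074*c^5 - 2.7137*c^4 - 0.5156*c^3 + 10.2066*c^2 - 1.2122*c + 2.8943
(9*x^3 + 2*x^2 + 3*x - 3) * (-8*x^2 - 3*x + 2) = -72*x^5 - 43*x^4 - 12*x^3 + 19*x^2 + 15*x - 6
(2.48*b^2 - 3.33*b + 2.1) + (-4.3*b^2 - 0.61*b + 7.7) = -1.82*b^2 - 3.94*b + 9.8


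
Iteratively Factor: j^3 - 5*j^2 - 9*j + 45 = (j + 3)*(j^2 - 8*j + 15) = (j - 3)*(j + 3)*(j - 5)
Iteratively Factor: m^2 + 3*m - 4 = (m + 4)*(m - 1)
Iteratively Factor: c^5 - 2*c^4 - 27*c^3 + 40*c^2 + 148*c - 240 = (c + 3)*(c^4 - 5*c^3 - 12*c^2 + 76*c - 80) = (c - 2)*(c + 3)*(c^3 - 3*c^2 - 18*c + 40) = (c - 5)*(c - 2)*(c + 3)*(c^2 + 2*c - 8) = (c - 5)*(c - 2)^2*(c + 3)*(c + 4)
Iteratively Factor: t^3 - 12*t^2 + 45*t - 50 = (t - 2)*(t^2 - 10*t + 25) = (t - 5)*(t - 2)*(t - 5)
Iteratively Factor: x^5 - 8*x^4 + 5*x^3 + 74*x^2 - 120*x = (x - 2)*(x^4 - 6*x^3 - 7*x^2 + 60*x) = x*(x - 2)*(x^3 - 6*x^2 - 7*x + 60) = x*(x - 2)*(x + 3)*(x^2 - 9*x + 20) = x*(x - 4)*(x - 2)*(x + 3)*(x - 5)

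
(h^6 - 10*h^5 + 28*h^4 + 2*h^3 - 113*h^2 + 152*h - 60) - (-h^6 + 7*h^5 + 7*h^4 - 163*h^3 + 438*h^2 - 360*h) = 2*h^6 - 17*h^5 + 21*h^4 + 165*h^3 - 551*h^2 + 512*h - 60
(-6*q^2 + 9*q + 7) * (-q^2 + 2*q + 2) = 6*q^4 - 21*q^3 - q^2 + 32*q + 14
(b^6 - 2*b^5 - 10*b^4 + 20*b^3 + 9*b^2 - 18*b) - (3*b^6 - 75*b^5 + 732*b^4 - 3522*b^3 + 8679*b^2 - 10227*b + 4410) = -2*b^6 + 73*b^5 - 742*b^4 + 3542*b^3 - 8670*b^2 + 10209*b - 4410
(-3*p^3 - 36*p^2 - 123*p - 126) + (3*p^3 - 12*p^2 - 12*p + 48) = -48*p^2 - 135*p - 78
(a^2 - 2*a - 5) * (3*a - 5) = 3*a^3 - 11*a^2 - 5*a + 25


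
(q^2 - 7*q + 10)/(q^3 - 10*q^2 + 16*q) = (q - 5)/(q*(q - 8))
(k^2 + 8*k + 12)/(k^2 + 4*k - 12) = (k + 2)/(k - 2)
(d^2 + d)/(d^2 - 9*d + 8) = d*(d + 1)/(d^2 - 9*d + 8)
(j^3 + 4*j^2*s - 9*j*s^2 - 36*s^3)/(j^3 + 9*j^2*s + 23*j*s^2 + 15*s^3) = (j^2 + j*s - 12*s^2)/(j^2 + 6*j*s + 5*s^2)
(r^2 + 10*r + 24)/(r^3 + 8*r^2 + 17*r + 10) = (r^2 + 10*r + 24)/(r^3 + 8*r^2 + 17*r + 10)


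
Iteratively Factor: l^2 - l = (l - 1)*(l)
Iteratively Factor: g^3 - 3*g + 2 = (g + 2)*(g^2 - 2*g + 1) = (g - 1)*(g + 2)*(g - 1)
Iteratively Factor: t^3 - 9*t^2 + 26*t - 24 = (t - 4)*(t^2 - 5*t + 6) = (t - 4)*(t - 3)*(t - 2)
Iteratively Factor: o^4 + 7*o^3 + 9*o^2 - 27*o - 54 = (o - 2)*(o^3 + 9*o^2 + 27*o + 27) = (o - 2)*(o + 3)*(o^2 + 6*o + 9) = (o - 2)*(o + 3)^2*(o + 3)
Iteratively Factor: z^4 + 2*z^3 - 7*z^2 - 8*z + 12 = (z - 2)*(z^3 + 4*z^2 + z - 6) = (z - 2)*(z + 2)*(z^2 + 2*z - 3) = (z - 2)*(z + 2)*(z + 3)*(z - 1)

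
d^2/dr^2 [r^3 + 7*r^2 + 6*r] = 6*r + 14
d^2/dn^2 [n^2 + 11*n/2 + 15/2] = 2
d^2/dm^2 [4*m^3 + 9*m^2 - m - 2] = 24*m + 18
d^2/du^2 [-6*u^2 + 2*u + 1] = -12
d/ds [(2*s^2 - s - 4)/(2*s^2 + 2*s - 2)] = (3*s^2 + 4*s + 5)/(2*(s^4 + 2*s^3 - s^2 - 2*s + 1))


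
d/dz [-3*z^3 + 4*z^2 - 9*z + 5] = -9*z^2 + 8*z - 9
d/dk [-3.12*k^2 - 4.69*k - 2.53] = -6.24*k - 4.69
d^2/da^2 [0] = 0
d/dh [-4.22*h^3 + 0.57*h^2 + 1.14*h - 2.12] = -12.66*h^2 + 1.14*h + 1.14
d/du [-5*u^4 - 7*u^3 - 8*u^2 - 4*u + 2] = -20*u^3 - 21*u^2 - 16*u - 4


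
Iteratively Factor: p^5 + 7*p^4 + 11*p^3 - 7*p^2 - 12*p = (p + 1)*(p^4 + 6*p^3 + 5*p^2 - 12*p) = (p + 1)*(p + 3)*(p^3 + 3*p^2 - 4*p) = p*(p + 1)*(p + 3)*(p^2 + 3*p - 4) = p*(p - 1)*(p + 1)*(p + 3)*(p + 4)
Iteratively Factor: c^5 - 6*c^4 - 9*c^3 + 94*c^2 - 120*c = (c)*(c^4 - 6*c^3 - 9*c^2 + 94*c - 120) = c*(c - 3)*(c^3 - 3*c^2 - 18*c + 40) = c*(c - 3)*(c + 4)*(c^2 - 7*c + 10) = c*(c - 5)*(c - 3)*(c + 4)*(c - 2)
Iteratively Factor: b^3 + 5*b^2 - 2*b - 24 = (b + 3)*(b^2 + 2*b - 8) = (b + 3)*(b + 4)*(b - 2)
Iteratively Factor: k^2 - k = (k)*(k - 1)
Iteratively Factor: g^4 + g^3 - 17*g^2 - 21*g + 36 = (g + 3)*(g^3 - 2*g^2 - 11*g + 12) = (g + 3)^2*(g^2 - 5*g + 4) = (g - 4)*(g + 3)^2*(g - 1)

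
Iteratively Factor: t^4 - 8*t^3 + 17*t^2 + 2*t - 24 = (t + 1)*(t^3 - 9*t^2 + 26*t - 24) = (t - 4)*(t + 1)*(t^2 - 5*t + 6) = (t - 4)*(t - 3)*(t + 1)*(t - 2)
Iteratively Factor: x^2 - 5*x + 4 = (x - 1)*(x - 4)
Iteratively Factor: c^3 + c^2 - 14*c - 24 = (c - 4)*(c^2 + 5*c + 6) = (c - 4)*(c + 3)*(c + 2)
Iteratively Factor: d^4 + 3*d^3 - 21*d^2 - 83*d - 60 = (d + 1)*(d^3 + 2*d^2 - 23*d - 60) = (d - 5)*(d + 1)*(d^2 + 7*d + 12) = (d - 5)*(d + 1)*(d + 4)*(d + 3)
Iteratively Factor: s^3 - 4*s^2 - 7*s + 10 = (s + 2)*(s^2 - 6*s + 5) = (s - 1)*(s + 2)*(s - 5)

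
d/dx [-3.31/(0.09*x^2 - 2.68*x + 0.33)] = (0.5958*x - 8.8708)/(0.09*x^2 - 2.68*x + 0.33)^2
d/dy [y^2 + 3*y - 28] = 2*y + 3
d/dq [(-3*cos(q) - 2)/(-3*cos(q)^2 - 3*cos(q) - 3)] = (-3*sin(q)^2 + 4*cos(q) + 2)*sin(q)/(3*(cos(q)^2 + cos(q) + 1)^2)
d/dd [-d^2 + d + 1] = 1 - 2*d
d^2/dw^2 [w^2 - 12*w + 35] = 2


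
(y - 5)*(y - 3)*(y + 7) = y^3 - y^2 - 41*y + 105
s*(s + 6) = s^2 + 6*s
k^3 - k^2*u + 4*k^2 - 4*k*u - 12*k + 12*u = (k - 2)*(k + 6)*(k - u)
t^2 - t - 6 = (t - 3)*(t + 2)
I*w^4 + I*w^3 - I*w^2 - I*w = w*(w - 1)*(w + 1)*(I*w + I)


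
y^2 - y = y*(y - 1)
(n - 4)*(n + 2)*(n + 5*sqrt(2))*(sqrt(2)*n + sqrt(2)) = sqrt(2)*n^4 - sqrt(2)*n^3 + 10*n^3 - 10*sqrt(2)*n^2 - 10*n^2 - 100*n - 8*sqrt(2)*n - 80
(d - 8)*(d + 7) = d^2 - d - 56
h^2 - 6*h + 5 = (h - 5)*(h - 1)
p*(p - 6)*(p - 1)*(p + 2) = p^4 - 5*p^3 - 8*p^2 + 12*p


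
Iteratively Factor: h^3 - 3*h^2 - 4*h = (h)*(h^2 - 3*h - 4) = h*(h + 1)*(h - 4)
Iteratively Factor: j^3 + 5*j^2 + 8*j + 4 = (j + 2)*(j^2 + 3*j + 2) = (j + 1)*(j + 2)*(j + 2)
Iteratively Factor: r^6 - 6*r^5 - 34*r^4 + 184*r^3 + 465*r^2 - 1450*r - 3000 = (r - 5)*(r^5 - r^4 - 39*r^3 - 11*r^2 + 410*r + 600) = (r - 5)*(r + 2)*(r^4 - 3*r^3 - 33*r^2 + 55*r + 300) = (r - 5)^2*(r + 2)*(r^3 + 2*r^2 - 23*r - 60) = (r - 5)^3*(r + 2)*(r^2 + 7*r + 12) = (r - 5)^3*(r + 2)*(r + 4)*(r + 3)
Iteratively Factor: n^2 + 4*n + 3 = (n + 1)*(n + 3)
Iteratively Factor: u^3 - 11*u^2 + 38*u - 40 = (u - 2)*(u^2 - 9*u + 20) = (u - 5)*(u - 2)*(u - 4)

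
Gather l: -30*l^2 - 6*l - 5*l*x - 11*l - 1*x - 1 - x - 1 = -30*l^2 + l*(-5*x - 17) - 2*x - 2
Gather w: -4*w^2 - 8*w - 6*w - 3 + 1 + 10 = -4*w^2 - 14*w + 8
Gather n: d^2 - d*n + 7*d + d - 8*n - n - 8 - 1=d^2 + 8*d + n*(-d - 9) - 9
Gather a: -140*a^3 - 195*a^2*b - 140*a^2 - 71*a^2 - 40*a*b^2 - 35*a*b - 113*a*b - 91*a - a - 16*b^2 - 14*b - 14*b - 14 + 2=-140*a^3 + a^2*(-195*b - 211) + a*(-40*b^2 - 148*b - 92) - 16*b^2 - 28*b - 12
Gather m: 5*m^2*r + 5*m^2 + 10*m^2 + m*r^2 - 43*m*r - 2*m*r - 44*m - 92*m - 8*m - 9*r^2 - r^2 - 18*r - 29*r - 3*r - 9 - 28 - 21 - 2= m^2*(5*r + 15) + m*(r^2 - 45*r - 144) - 10*r^2 - 50*r - 60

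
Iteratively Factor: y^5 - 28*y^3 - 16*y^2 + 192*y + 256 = (y - 4)*(y^4 + 4*y^3 - 12*y^2 - 64*y - 64) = (y - 4)*(y + 2)*(y^3 + 2*y^2 - 16*y - 32) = (y - 4)*(y + 2)^2*(y^2 - 16) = (y - 4)*(y + 2)^2*(y + 4)*(y - 4)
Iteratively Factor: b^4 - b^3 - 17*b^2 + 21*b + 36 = (b - 3)*(b^3 + 2*b^2 - 11*b - 12) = (b - 3)^2*(b^2 + 5*b + 4) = (b - 3)^2*(b + 4)*(b + 1)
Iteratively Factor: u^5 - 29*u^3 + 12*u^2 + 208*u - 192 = (u - 4)*(u^4 + 4*u^3 - 13*u^2 - 40*u + 48) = (u - 4)*(u + 4)*(u^3 - 13*u + 12) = (u - 4)*(u - 3)*(u + 4)*(u^2 + 3*u - 4) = (u - 4)*(u - 3)*(u - 1)*(u + 4)*(u + 4)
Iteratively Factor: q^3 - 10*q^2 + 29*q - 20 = (q - 4)*(q^2 - 6*q + 5) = (q - 4)*(q - 1)*(q - 5)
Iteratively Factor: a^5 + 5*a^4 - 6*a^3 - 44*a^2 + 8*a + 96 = (a + 3)*(a^4 + 2*a^3 - 12*a^2 - 8*a + 32) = (a + 3)*(a + 4)*(a^3 - 2*a^2 - 4*a + 8) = (a + 2)*(a + 3)*(a + 4)*(a^2 - 4*a + 4) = (a - 2)*(a + 2)*(a + 3)*(a + 4)*(a - 2)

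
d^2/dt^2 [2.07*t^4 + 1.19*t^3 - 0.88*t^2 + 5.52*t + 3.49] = 24.84*t^2 + 7.14*t - 1.76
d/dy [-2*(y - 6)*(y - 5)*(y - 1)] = -6*y^2 + 48*y - 82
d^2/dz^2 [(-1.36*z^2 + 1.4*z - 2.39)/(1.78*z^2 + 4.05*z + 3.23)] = (-7.105427357601e-15*z^4 + 28.48*z^3 + 1.48024799999999*z^2 - 151.67202*z - 115.927506)/(5.639752*z^6 + 38.49606*z^5 + 118.291146*z^4 + 206.140545*z^3 + 214.651911*z^2 + 126.759735*z + 33.698267)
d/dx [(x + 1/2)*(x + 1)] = 2*x + 3/2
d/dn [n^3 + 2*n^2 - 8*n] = 3*n^2 + 4*n - 8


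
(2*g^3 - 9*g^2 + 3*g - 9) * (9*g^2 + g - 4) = 18*g^5 - 79*g^4 + 10*g^3 - 42*g^2 - 21*g + 36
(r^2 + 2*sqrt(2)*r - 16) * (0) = 0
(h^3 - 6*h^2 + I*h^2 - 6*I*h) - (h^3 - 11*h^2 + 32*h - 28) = 5*h^2 + I*h^2 - 32*h - 6*I*h + 28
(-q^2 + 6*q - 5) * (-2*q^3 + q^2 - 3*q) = 2*q^5 - 13*q^4 + 19*q^3 - 23*q^2 + 15*q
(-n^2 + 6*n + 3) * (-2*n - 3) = 2*n^3 - 9*n^2 - 24*n - 9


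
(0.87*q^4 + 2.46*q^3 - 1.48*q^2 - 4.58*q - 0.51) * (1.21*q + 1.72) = 1.0527*q^5 + 4.473*q^4 + 2.4404*q^3 - 8.0874*q^2 - 8.4947*q - 0.8772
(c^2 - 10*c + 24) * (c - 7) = c^3 - 17*c^2 + 94*c - 168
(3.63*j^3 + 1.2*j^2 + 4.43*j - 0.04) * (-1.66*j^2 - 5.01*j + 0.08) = -6.0258*j^5 - 20.1783*j^4 - 13.0754*j^3 - 22.0319*j^2 + 0.5548*j - 0.0032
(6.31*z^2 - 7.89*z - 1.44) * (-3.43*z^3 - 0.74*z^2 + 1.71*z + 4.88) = -21.6433*z^5 + 22.3933*z^4 + 21.5679*z^3 + 18.3665*z^2 - 40.9656*z - 7.0272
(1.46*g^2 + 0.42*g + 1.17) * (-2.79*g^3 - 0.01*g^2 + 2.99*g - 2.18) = -4.0734*g^5 - 1.1864*g^4 + 1.0969*g^3 - 1.9387*g^2 + 2.5827*g - 2.5506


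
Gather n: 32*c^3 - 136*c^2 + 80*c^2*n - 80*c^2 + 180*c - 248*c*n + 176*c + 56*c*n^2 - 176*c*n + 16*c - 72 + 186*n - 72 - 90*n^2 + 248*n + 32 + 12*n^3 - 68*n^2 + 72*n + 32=32*c^3 - 216*c^2 + 372*c + 12*n^3 + n^2*(56*c - 158) + n*(80*c^2 - 424*c + 506) - 80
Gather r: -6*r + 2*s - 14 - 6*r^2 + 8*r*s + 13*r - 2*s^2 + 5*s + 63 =-6*r^2 + r*(8*s + 7) - 2*s^2 + 7*s + 49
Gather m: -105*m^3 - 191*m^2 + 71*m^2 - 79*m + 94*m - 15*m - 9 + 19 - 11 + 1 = -105*m^3 - 120*m^2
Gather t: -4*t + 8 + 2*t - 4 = 4 - 2*t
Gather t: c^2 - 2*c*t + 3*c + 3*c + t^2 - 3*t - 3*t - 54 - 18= c^2 + 6*c + t^2 + t*(-2*c - 6) - 72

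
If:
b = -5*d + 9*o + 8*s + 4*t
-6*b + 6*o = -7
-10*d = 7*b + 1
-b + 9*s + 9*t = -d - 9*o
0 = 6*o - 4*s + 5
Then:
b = 656/1283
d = -1175/2566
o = -5045/7698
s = 685/2566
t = 1273/2566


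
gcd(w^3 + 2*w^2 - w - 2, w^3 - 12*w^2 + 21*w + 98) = w + 2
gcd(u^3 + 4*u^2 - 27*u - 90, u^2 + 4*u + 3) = u + 3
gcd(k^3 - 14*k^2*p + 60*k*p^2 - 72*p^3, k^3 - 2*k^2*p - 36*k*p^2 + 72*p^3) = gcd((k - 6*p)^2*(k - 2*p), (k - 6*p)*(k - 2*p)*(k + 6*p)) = k^2 - 8*k*p + 12*p^2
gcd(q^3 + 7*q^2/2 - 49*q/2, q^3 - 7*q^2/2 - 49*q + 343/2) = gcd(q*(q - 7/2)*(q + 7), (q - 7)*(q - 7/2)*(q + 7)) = q^2 + 7*q/2 - 49/2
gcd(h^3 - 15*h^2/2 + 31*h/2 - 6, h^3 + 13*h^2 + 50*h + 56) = 1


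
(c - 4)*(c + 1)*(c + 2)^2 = c^4 + c^3 - 12*c^2 - 28*c - 16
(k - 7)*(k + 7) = k^2 - 49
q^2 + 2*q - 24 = (q - 4)*(q + 6)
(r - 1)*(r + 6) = r^2 + 5*r - 6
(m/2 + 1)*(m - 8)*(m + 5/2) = m^3/2 - 7*m^2/4 - 31*m/2 - 20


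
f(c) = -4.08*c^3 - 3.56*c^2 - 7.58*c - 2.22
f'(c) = -12.24*c^2 - 7.12*c - 7.58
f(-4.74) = 388.23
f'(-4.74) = -248.83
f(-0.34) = 0.11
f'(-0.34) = -6.57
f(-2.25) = 43.29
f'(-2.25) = -53.52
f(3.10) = -181.48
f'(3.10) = -147.28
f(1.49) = -34.91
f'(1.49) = -45.36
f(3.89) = -325.74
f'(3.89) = -220.49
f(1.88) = -56.16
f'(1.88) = -64.23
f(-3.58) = 166.49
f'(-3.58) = -138.96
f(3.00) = -167.16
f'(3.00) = -139.10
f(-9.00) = 2751.96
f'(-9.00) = -934.94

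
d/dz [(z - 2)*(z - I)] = 2*z - 2 - I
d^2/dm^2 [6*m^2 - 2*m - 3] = 12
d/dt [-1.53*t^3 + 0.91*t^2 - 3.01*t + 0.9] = -4.59*t^2 + 1.82*t - 3.01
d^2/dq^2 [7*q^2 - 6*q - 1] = 14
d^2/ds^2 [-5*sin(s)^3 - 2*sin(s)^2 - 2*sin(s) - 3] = 45*sin(s)^3 + 8*sin(s)^2 - 28*sin(s) - 4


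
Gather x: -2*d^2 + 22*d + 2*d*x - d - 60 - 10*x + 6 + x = -2*d^2 + 21*d + x*(2*d - 9) - 54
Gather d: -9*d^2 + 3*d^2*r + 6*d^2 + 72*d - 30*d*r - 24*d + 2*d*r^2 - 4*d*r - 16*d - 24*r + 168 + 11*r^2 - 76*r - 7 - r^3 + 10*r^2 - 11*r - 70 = d^2*(3*r - 3) + d*(2*r^2 - 34*r + 32) - r^3 + 21*r^2 - 111*r + 91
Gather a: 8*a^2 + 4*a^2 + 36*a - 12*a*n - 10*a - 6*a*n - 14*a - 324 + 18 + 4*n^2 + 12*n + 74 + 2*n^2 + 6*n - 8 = 12*a^2 + a*(12 - 18*n) + 6*n^2 + 18*n - 240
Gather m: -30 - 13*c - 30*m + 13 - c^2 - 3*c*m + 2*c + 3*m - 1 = -c^2 - 11*c + m*(-3*c - 27) - 18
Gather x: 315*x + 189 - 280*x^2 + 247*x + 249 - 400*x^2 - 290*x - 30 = -680*x^2 + 272*x + 408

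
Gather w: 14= 14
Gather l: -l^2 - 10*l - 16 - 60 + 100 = -l^2 - 10*l + 24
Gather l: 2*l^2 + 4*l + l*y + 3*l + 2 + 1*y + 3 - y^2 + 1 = 2*l^2 + l*(y + 7) - y^2 + y + 6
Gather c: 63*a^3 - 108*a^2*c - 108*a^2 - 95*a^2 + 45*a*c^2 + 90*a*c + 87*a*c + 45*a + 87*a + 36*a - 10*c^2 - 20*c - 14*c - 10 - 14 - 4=63*a^3 - 203*a^2 + 168*a + c^2*(45*a - 10) + c*(-108*a^2 + 177*a - 34) - 28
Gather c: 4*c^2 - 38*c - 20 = 4*c^2 - 38*c - 20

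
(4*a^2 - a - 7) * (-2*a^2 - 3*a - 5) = -8*a^4 - 10*a^3 - 3*a^2 + 26*a + 35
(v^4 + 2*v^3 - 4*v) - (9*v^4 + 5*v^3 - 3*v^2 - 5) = -8*v^4 - 3*v^3 + 3*v^2 - 4*v + 5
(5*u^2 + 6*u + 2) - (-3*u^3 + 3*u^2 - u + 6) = 3*u^3 + 2*u^2 + 7*u - 4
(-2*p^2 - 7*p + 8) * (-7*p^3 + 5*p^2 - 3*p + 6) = 14*p^5 + 39*p^4 - 85*p^3 + 49*p^2 - 66*p + 48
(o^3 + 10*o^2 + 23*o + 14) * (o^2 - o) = o^5 + 9*o^4 + 13*o^3 - 9*o^2 - 14*o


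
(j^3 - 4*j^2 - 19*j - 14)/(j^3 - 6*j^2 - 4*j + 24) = (j^2 - 6*j - 7)/(j^2 - 8*j + 12)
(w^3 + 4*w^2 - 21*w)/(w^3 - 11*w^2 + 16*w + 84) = w*(w^2 + 4*w - 21)/(w^3 - 11*w^2 + 16*w + 84)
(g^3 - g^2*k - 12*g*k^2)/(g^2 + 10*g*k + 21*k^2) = g*(g - 4*k)/(g + 7*k)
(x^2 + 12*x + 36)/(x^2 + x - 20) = (x^2 + 12*x + 36)/(x^2 + x - 20)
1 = 1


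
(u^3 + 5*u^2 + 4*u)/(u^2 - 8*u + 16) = u*(u^2 + 5*u + 4)/(u^2 - 8*u + 16)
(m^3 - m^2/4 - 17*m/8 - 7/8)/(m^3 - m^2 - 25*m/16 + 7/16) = 2*(2*m + 1)/(4*m - 1)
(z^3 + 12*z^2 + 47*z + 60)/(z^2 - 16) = (z^2 + 8*z + 15)/(z - 4)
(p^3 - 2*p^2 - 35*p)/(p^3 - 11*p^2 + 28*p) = (p + 5)/(p - 4)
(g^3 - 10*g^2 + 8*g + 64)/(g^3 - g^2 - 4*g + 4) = (g^2 - 12*g + 32)/(g^2 - 3*g + 2)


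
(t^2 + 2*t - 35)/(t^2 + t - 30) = (t + 7)/(t + 6)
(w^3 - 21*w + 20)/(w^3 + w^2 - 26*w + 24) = (w + 5)/(w + 6)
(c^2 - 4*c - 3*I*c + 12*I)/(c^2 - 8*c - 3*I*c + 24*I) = (c - 4)/(c - 8)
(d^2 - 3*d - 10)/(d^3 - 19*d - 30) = 1/(d + 3)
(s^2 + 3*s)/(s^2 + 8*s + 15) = s/(s + 5)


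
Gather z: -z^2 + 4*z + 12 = -z^2 + 4*z + 12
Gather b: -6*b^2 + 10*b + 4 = -6*b^2 + 10*b + 4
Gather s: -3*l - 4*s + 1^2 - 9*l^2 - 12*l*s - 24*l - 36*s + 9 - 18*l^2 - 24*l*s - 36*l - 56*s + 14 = -27*l^2 - 63*l + s*(-36*l - 96) + 24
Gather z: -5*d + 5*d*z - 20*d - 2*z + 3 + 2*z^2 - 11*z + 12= -25*d + 2*z^2 + z*(5*d - 13) + 15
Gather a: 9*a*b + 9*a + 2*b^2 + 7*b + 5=a*(9*b + 9) + 2*b^2 + 7*b + 5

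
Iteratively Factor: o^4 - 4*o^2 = (o + 2)*(o^3 - 2*o^2) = o*(o + 2)*(o^2 - 2*o) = o*(o - 2)*(o + 2)*(o)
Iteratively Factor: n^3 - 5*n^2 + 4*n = (n)*(n^2 - 5*n + 4) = n*(n - 4)*(n - 1)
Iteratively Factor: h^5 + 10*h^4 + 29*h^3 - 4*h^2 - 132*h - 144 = (h + 3)*(h^4 + 7*h^3 + 8*h^2 - 28*h - 48) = (h + 2)*(h + 3)*(h^3 + 5*h^2 - 2*h - 24) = (h - 2)*(h + 2)*(h + 3)*(h^2 + 7*h + 12) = (h - 2)*(h + 2)*(h + 3)^2*(h + 4)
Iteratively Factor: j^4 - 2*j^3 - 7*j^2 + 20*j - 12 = (j - 1)*(j^3 - j^2 - 8*j + 12) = (j - 2)*(j - 1)*(j^2 + j - 6) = (j - 2)*(j - 1)*(j + 3)*(j - 2)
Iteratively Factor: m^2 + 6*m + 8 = (m + 4)*(m + 2)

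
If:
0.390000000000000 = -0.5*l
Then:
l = -0.78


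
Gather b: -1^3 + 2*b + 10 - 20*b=9 - 18*b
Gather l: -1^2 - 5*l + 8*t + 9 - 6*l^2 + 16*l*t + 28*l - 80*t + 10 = -6*l^2 + l*(16*t + 23) - 72*t + 18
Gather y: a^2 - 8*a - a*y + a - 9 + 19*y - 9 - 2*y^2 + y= a^2 - 7*a - 2*y^2 + y*(20 - a) - 18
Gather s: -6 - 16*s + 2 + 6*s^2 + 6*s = 6*s^2 - 10*s - 4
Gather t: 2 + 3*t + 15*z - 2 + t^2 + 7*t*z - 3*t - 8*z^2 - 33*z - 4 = t^2 + 7*t*z - 8*z^2 - 18*z - 4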